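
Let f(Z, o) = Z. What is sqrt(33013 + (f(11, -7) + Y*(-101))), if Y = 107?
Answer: sqrt(22217) ≈ 149.05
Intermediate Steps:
sqrt(33013 + (f(11, -7) + Y*(-101))) = sqrt(33013 + (11 + 107*(-101))) = sqrt(33013 + (11 - 10807)) = sqrt(33013 - 10796) = sqrt(22217)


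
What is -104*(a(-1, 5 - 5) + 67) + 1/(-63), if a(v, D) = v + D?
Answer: -432433/63 ≈ -6864.0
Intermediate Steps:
a(v, D) = D + v
-104*(a(-1, 5 - 5) + 67) + 1/(-63) = -104*(((5 - 5) - 1) + 67) + 1/(-63) = -104*((0 - 1) + 67) - 1/63 = -104*(-1 + 67) - 1/63 = -104*66 - 1/63 = -6864 - 1/63 = -432433/63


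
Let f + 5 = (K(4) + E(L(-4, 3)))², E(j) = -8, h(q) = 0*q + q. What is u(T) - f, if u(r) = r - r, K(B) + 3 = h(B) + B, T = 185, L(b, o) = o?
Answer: -4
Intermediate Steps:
h(q) = q (h(q) = 0 + q = q)
K(B) = -3 + 2*B (K(B) = -3 + (B + B) = -3 + 2*B)
u(r) = 0
f = 4 (f = -5 + ((-3 + 2*4) - 8)² = -5 + ((-3 + 8) - 8)² = -5 + (5 - 8)² = -5 + (-3)² = -5 + 9 = 4)
u(T) - f = 0 - 1*4 = 0 - 4 = -4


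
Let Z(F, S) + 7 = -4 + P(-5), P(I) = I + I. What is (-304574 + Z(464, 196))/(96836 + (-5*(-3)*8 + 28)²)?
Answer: -60919/23748 ≈ -2.5652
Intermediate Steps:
P(I) = 2*I
Z(F, S) = -21 (Z(F, S) = -7 + (-4 + 2*(-5)) = -7 + (-4 - 10) = -7 - 14 = -21)
(-304574 + Z(464, 196))/(96836 + (-5*(-3)*8 + 28)²) = (-304574 - 21)/(96836 + (-5*(-3)*8 + 28)²) = -304595/(96836 + (15*8 + 28)²) = -304595/(96836 + (120 + 28)²) = -304595/(96836 + 148²) = -304595/(96836 + 21904) = -304595/118740 = -304595*1/118740 = -60919/23748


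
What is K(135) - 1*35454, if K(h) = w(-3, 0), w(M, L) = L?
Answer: -35454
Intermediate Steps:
K(h) = 0
K(135) - 1*35454 = 0 - 1*35454 = 0 - 35454 = -35454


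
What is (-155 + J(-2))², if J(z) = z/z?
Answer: 23716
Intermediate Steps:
J(z) = 1
(-155 + J(-2))² = (-155 + 1)² = (-154)² = 23716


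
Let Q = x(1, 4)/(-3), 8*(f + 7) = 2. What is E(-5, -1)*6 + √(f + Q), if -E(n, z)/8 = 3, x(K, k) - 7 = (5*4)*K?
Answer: -144 + 3*I*√7/2 ≈ -144.0 + 3.9686*I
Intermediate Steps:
f = -27/4 (f = -7 + (⅛)*2 = -7 + ¼ = -27/4 ≈ -6.7500)
x(K, k) = 7 + 20*K (x(K, k) = 7 + (5*4)*K = 7 + 20*K)
E(n, z) = -24 (E(n, z) = -8*3 = -24)
Q = -9 (Q = (7 + 20*1)/(-3) = (7 + 20)*(-⅓) = 27*(-⅓) = -9)
E(-5, -1)*6 + √(f + Q) = -24*6 + √(-27/4 - 9) = -144 + √(-63/4) = -144 + 3*I*√7/2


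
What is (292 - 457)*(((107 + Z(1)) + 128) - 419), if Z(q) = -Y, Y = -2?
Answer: 30030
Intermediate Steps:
Z(q) = 2 (Z(q) = -1*(-2) = 2)
(292 - 457)*(((107 + Z(1)) + 128) - 419) = (292 - 457)*(((107 + 2) + 128) - 419) = -165*((109 + 128) - 419) = -165*(237 - 419) = -165*(-182) = 30030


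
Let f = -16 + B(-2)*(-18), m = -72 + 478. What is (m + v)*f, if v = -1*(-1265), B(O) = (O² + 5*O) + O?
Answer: 213888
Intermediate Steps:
B(O) = O² + 6*O
m = 406
v = 1265
f = 128 (f = -16 - 2*(6 - 2)*(-18) = -16 - 2*4*(-18) = -16 - 8*(-18) = -16 + 144 = 128)
(m + v)*f = (406 + 1265)*128 = 1671*128 = 213888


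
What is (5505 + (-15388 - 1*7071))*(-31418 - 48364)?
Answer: 1352624028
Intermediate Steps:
(5505 + (-15388 - 1*7071))*(-31418 - 48364) = (5505 + (-15388 - 7071))*(-79782) = (5505 - 22459)*(-79782) = -16954*(-79782) = 1352624028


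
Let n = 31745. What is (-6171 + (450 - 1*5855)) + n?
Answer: 20169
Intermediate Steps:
(-6171 + (450 - 1*5855)) + n = (-6171 + (450 - 1*5855)) + 31745 = (-6171 + (450 - 5855)) + 31745 = (-6171 - 5405) + 31745 = -11576 + 31745 = 20169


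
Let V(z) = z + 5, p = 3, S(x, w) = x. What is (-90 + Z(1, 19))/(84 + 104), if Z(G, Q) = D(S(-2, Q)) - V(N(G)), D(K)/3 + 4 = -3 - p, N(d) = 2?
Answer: -127/188 ≈ -0.67553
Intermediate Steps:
V(z) = 5 + z
D(K) = -30 (D(K) = -12 + 3*(-3 - 1*3) = -12 + 3*(-3 - 3) = -12 + 3*(-6) = -12 - 18 = -30)
Z(G, Q) = -37 (Z(G, Q) = -30 - (5 + 2) = -30 - 1*7 = -30 - 7 = -37)
(-90 + Z(1, 19))/(84 + 104) = (-90 - 37)/(84 + 104) = -127/188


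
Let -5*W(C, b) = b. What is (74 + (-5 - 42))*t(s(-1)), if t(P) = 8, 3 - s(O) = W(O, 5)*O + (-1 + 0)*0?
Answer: 216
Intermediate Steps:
W(C, b) = -b/5
s(O) = 3 + O (s(O) = 3 - ((-1/5*5)*O + (-1 + 0)*0) = 3 - (-O - 1*0) = 3 - (-O + 0) = 3 - (-1)*O = 3 + O)
(74 + (-5 - 42))*t(s(-1)) = (74 + (-5 - 42))*8 = (74 - 47)*8 = 27*8 = 216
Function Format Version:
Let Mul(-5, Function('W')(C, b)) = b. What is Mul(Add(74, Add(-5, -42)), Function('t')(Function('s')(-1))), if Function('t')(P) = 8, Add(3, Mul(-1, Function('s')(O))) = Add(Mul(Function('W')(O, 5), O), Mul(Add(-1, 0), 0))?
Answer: 216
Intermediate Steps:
Function('W')(C, b) = Mul(Rational(-1, 5), b)
Function('s')(O) = Add(3, O) (Function('s')(O) = Add(3, Mul(-1, Add(Mul(Mul(Rational(-1, 5), 5), O), Mul(Add(-1, 0), 0)))) = Add(3, Mul(-1, Add(Mul(-1, O), Mul(-1, 0)))) = Add(3, Mul(-1, Add(Mul(-1, O), 0))) = Add(3, Mul(-1, Mul(-1, O))) = Add(3, O))
Mul(Add(74, Add(-5, -42)), Function('t')(Function('s')(-1))) = Mul(Add(74, Add(-5, -42)), 8) = Mul(Add(74, -47), 8) = Mul(27, 8) = 216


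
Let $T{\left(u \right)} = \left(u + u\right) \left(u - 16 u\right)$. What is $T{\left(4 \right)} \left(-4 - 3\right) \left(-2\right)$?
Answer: $-6720$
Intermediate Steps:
$T{\left(u \right)} = - 30 u^{2}$ ($T{\left(u \right)} = 2 u \left(- 15 u\right) = - 30 u^{2}$)
$T{\left(4 \right)} \left(-4 - 3\right) \left(-2\right) = - 30 \cdot 4^{2} \left(-4 - 3\right) \left(-2\right) = \left(-30\right) 16 \left(\left(-7\right) \left(-2\right)\right) = \left(-480\right) 14 = -6720$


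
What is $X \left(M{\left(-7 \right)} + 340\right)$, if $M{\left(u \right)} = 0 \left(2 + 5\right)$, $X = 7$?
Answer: $2380$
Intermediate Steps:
$M{\left(u \right)} = 0$ ($M{\left(u \right)} = 0 \cdot 7 = 0$)
$X \left(M{\left(-7 \right)} + 340\right) = 7 \left(0 + 340\right) = 7 \cdot 340 = 2380$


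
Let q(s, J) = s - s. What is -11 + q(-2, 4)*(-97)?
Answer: -11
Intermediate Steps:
q(s, J) = 0
-11 + q(-2, 4)*(-97) = -11 + 0*(-97) = -11 + 0 = -11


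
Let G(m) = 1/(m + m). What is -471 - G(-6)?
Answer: -5651/12 ≈ -470.92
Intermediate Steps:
G(m) = 1/(2*m)
-471 - G(-6) = -471 - 1/(2*(-6)) = -471 - (-1)/(2*6) = -471 - 1*(-1/12) = -471 + 1/12 = -5651/12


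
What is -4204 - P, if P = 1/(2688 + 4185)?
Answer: -28894093/6873 ≈ -4204.0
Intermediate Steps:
P = 1/6873 ≈ 0.00014550
-4204 - P = -4204 - 1*1/6873 = -4204 - 1/6873 = -28894093/6873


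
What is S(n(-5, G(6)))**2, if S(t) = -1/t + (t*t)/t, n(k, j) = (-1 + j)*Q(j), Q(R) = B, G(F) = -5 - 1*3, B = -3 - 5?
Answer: 26863489/5184 ≈ 5182.0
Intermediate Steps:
B = -8
G(F) = -8 (G(F) = -5 - 3 = -8)
Q(R) = -8
n(k, j) = 8 - 8*j (n(k, j) = (-1 + j)*(-8) = 8 - 8*j)
S(t) = t - 1/t (S(t) = -1/t + t**2/t = -1/t + t = t - 1/t)
S(n(-5, G(6)))**2 = ((8 - 8*(-8)) - 1/(8 - 8*(-8)))**2 = ((8 + 64) - 1/(8 + 64))**2 = (72 - 1/72)**2 = (5183/72)**2 = 26863489/5184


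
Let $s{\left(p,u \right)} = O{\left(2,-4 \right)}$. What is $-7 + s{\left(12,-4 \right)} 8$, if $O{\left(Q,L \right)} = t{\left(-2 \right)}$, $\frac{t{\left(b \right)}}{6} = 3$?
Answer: $137$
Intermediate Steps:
$t{\left(b \right)} = 18$ ($t{\left(b \right)} = 6 \cdot 3 = 18$)
$O{\left(Q,L \right)} = 18$
$s{\left(p,u \right)} = 18$
$-7 + s{\left(12,-4 \right)} 8 = -7 + 18 \cdot 8 = -7 + 144 = 137$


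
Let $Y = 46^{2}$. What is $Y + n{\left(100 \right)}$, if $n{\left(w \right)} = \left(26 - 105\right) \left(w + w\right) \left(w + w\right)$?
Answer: $-3157884$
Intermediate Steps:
$Y = 2116$
$n{\left(w \right)} = - 316 w^{2}$ ($n{\left(w \right)} = - 79 \cdot 2 w 2 w = - 158 w 2 w = - 316 w^{2}$)
$Y + n{\left(100 \right)} = 2116 - 316 \cdot 100^{2} = 2116 - 3160000 = -3157884$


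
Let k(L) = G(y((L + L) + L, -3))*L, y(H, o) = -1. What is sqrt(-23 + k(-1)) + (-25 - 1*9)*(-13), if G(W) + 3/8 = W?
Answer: 442 + I*sqrt(346)/4 ≈ 442.0 + 4.6503*I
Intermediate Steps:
G(W) = -3/8 + W
k(L) = -11*L/8 (k(L) = (-3/8 - 1)*L = -11*L/8)
sqrt(-23 + k(-1)) + (-25 - 1*9)*(-13) = sqrt(-23 - 11/8*(-1)) + (-25 - 1*9)*(-13) = sqrt(-23 + 11/8) + (-25 - 9)*(-13) = sqrt(-173/8) - 34*(-13) = I*sqrt(346)/4 + 442 = 442 + I*sqrt(346)/4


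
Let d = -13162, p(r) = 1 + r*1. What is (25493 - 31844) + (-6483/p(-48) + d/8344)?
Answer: -1218591715/196084 ≈ -6214.6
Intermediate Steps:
p(r) = 1 + r
(25493 - 31844) + (-6483/p(-48) + d/8344) = (25493 - 31844) + (-6483/(1 - 48) - 13162/8344) = -6351 + (-6483/(-47) - 13162*1/8344) = -6351 + (-6483*(-1/47) - 6581/4172) = -6351 + (6483/47 - 6581/4172) = -6351 + 26737769/196084 = -1218591715/196084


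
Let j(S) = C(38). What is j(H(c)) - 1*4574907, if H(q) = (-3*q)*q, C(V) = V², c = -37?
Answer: -4573463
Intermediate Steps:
H(q) = -3*q²
j(S) = 1444 (j(S) = 38² = 1444)
j(H(c)) - 1*4574907 = 1444 - 1*4574907 = 1444 - 4574907 = -4573463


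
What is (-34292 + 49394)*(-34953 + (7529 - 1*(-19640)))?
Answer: -117553968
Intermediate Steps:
(-34292 + 49394)*(-34953 + (7529 - 1*(-19640))) = 15102*(-34953 + (7529 + 19640)) = 15102*(-34953 + 27169) = 15102*(-7784) = -117553968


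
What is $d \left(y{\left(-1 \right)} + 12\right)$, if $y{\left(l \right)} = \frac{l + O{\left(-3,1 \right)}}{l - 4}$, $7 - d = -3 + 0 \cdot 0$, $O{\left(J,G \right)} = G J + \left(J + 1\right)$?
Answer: $132$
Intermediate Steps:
$O{\left(J,G \right)} = 1 + J + G J$ ($O{\left(J,G \right)} = G J + \left(1 + J\right) = 1 + J + G J$)
$d = 10$ ($d = 7 - \left(-3 + 0 \cdot 0\right) = 7 - \left(-3 + 0\right) = 7 - -3 = 7 + 3 = 10$)
$y{\left(l \right)} = \frac{-5 + l}{-4 + l}$ ($y{\left(l \right)} = \frac{l + \left(1 - 3 + 1 \left(-3\right)\right)}{l - 4} = \frac{l - 5}{-4 + l} = \frac{-5 + l}{-4 + l}$)
$d \left(y{\left(-1 \right)} + 12\right) = 10 \left(\frac{-5 - 1}{-4 - 1} + 12\right) = 10 \left(\frac{1}{-5} \left(-6\right) + 12\right) = 10 \left(\left(- \frac{1}{5}\right) \left(-6\right) + 12\right) = 10 \left(\frac{6}{5} + 12\right) = 10 \cdot \frac{66}{5} = 132$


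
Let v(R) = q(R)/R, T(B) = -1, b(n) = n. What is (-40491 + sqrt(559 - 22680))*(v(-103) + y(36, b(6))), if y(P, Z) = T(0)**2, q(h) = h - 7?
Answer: -8624583/103 + 213*I*sqrt(22121)/103 ≈ -83734.0 + 307.57*I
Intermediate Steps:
q(h) = -7 + h
y(P, Z) = 1 (y(P, Z) = (-1)**2 = 1)
v(R) = (-7 + R)/R
(-40491 + sqrt(559 - 22680))*(v(-103) + y(36, b(6))) = (-40491 + sqrt(559 - 22680))*((-7 - 103)/(-103) + 1) = (-40491 + sqrt(-22121))*(-1/103*(-110) + 1) = (-40491 + I*sqrt(22121))*(110/103 + 1) = (-40491 + I*sqrt(22121))*(213/103) = -8624583/103 + 213*I*sqrt(22121)/103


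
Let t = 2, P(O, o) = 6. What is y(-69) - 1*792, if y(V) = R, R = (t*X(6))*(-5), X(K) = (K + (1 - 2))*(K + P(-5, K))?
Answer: -1392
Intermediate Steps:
X(K) = (-1 + K)*(6 + K) (X(K) = (K + (1 - 2))*(K + 6) = (K - 1)*(6 + K) = (-1 + K)*(6 + K))
R = -600 (R = (2*(-6 + 6**2 + 5*6))*(-5) = (2*(-6 + 36 + 30))*(-5) = (2*60)*(-5) = 120*(-5) = -600)
y(V) = -600
y(-69) - 1*792 = -600 - 1*792 = -600 - 792 = -1392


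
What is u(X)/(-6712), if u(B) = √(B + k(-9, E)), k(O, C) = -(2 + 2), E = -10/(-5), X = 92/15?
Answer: -√30/25170 ≈ -0.00021761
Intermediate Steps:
X = 92/15 (X = 92*(1/15) = 92/15 ≈ 6.1333)
E = 2 (E = -10*(-⅕) = 2)
k(O, C) = -4 (k(O, C) = -1*4 = -4)
u(B) = √(-4 + B) (u(B) = √(B - 4) = √(-4 + B))
u(X)/(-6712) = √(-4 + 92/15)/(-6712) = √(32/15)*(-1/6712) = (4*√30/15)*(-1/6712) = -√30/25170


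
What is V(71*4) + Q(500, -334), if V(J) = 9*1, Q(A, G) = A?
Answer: 509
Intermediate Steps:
V(J) = 9
V(71*4) + Q(500, -334) = 9 + 500 = 509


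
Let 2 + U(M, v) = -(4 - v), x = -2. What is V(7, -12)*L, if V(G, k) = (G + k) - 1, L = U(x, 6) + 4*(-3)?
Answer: 72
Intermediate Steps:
U(M, v) = -6 + v (U(M, v) = -2 - (4 - v) = -2 + (-4 + v) = -6 + v)
L = -12 (L = (-6 + 6) + 4*(-3) = 0 - 12 = -12)
V(G, k) = -1 + G + k
V(7, -12)*L = (-1 + 7 - 12)*(-12) = -6*(-12) = 72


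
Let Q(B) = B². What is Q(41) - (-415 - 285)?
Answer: 2381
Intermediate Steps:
Q(41) - (-415 - 285) = 41² - (-415 - 285) = 1681 - 1*(-700) = 1681 + 700 = 2381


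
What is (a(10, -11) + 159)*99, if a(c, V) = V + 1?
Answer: 14751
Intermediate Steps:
a(c, V) = 1 + V
(a(10, -11) + 159)*99 = ((1 - 11) + 159)*99 = (-10 + 159)*99 = 149*99 = 14751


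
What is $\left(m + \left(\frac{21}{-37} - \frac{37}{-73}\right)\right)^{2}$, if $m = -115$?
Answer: $\frac{96583586841}{7295401} \approx 13239.0$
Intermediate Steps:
$\left(m + \left(\frac{21}{-37} - \frac{37}{-73}\right)\right)^{2} = \left(-115 + \left(\frac{21}{-37} - \frac{37}{-73}\right)\right)^{2} = \left(-115 + \left(21 \left(- \frac{1}{37}\right) - - \frac{37}{73}\right)\right)^{2} = \left(-115 + \left(- \frac{21}{37} + \frac{37}{73}\right)\right)^{2} = \left(-115 - \frac{164}{2701}\right)^{2} = \left(- \frac{310779}{2701}\right)^{2} = \frac{96583586841}{7295401}$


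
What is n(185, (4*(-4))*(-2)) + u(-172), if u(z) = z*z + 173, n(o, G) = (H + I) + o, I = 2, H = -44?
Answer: 29900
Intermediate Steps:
n(o, G) = -42 + o (n(o, G) = (-44 + 2) + o = -42 + o)
u(z) = 173 + z**2 (u(z) = z**2 + 173 = 173 + z**2)
n(185, (4*(-4))*(-2)) + u(-172) = (-42 + 185) + (173 + (-172)**2) = 143 + (173 + 29584) = 143 + 29757 = 29900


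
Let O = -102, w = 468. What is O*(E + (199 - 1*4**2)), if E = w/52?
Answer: -19584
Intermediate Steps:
E = 9 (E = 468/52 = 468*(1/52) = 9)
O*(E + (199 - 1*4**2)) = -102*(9 + (199 - 1*4**2)) = -102*(9 + (199 - 1*16)) = -102*(9 + (199 - 16)) = -102*(9 + 183) = -102*192 = -19584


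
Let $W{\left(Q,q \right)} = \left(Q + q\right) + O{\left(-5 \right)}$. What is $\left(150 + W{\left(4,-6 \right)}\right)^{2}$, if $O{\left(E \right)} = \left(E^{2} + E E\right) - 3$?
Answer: $38025$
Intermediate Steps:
$O{\left(E \right)} = -3 + 2 E^{2}$ ($O{\left(E \right)} = \left(E^{2} + E^{2}\right) - 3 = 2 E^{2} - 3 = -3 + 2 E^{2}$)
$W{\left(Q,q \right)} = 47 + Q + q$ ($W{\left(Q,q \right)} = \left(Q + q\right) - \left(3 - 2 \left(-5\right)^{2}\right) = \left(Q + q\right) + \left(-3 + 2 \cdot 25\right) = \left(Q + q\right) + \left(-3 + 50\right) = \left(Q + q\right) + 47 = 47 + Q + q$)
$\left(150 + W{\left(4,-6 \right)}\right)^{2} = \left(150 + \left(47 + 4 - 6\right)\right)^{2} = \left(150 + 45\right)^{2} = 195^{2} = 38025$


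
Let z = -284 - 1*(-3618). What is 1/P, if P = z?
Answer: 1/3334 ≈ 0.00029994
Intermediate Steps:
z = 3334 (z = -284 + 3618 = 3334)
P = 3334
1/P = 1/3334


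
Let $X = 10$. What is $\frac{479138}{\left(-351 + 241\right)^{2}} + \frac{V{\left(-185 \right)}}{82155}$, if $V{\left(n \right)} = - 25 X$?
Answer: $\frac{357823249}{9037050} \approx 39.595$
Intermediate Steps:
$V{\left(n \right)} = -250$ ($V{\left(n \right)} = \left(-25\right) 10 = -250$)
$\frac{479138}{\left(-351 + 241\right)^{2}} + \frac{V{\left(-185 \right)}}{82155} = \frac{479138}{\left(-351 + 241\right)^{2}} - \frac{250}{82155} = \frac{479138}{\left(-110\right)^{2}} - \frac{50}{16431} = \frac{479138}{12100} - \frac{50}{16431} = 479138 \cdot \frac{1}{12100} - \frac{50}{16431} = \frac{21779}{550} - \frac{50}{16431} = \frac{357823249}{9037050}$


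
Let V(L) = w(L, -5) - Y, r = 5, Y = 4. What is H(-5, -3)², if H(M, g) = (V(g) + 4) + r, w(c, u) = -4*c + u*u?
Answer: 1764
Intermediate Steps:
w(c, u) = u² - 4*c (w(c, u) = -4*c + u² = u² - 4*c)
V(L) = 21 - 4*L (V(L) = ((-5)² - 4*L) - 1*4 = (25 - 4*L) - 4 = 21 - 4*L)
H(M, g) = 30 - 4*g (H(M, g) = ((21 - 4*g) + 4) + 5 = (25 - 4*g) + 5 = 30 - 4*g)
H(-5, -3)² = (30 - 4*(-3))² = (30 + 12)² = 42² = 1764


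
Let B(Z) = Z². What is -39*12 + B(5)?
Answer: -443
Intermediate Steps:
-39*12 + B(5) = -39*12 + 5² = -468 + 25 = -443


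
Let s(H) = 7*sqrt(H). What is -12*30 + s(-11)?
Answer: -360 + 7*I*sqrt(11) ≈ -360.0 + 23.216*I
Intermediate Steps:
-12*30 + s(-11) = -12*30 + 7*sqrt(-11) = -360 + 7*(I*sqrt(11)) = -360 + 7*I*sqrt(11)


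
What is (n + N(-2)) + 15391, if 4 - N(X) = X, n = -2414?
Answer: 12983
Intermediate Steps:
N(X) = 4 - X
(n + N(-2)) + 15391 = (-2414 + (4 - 1*(-2))) + 15391 = (-2414 + (4 + 2)) + 15391 = (-2414 + 6) + 15391 = -2408 + 15391 = 12983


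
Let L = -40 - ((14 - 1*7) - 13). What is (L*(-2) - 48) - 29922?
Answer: -29902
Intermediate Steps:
L = -34 (L = -40 - ((14 - 7) - 13) = -40 - (7 - 13) = -40 - 1*(-6) = -40 + 6 = -34)
(L*(-2) - 48) - 29922 = (-34*(-2) - 48) - 29922 = (68 - 48) - 29922 = 20 - 29922 = -29902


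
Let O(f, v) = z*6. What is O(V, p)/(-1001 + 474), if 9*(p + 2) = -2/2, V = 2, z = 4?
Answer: -24/527 ≈ -0.045541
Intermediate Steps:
p = -19/9 (p = -2 + (-2/2)/9 = -2 + (-2*½)/9 = -2 + (⅑)*(-1) = -2 - ⅑ = -19/9 ≈ -2.1111)
O(f, v) = 24 (O(f, v) = 4*6 = 24)
O(V, p)/(-1001 + 474) = 24/(-1001 + 474) = 24/(-527) = -1/527*24 = -24/527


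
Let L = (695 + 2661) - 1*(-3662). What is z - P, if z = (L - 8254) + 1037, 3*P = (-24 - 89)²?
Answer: -13366/3 ≈ -4455.3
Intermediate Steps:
L = 7018 (L = 3356 + 3662 = 7018)
P = 12769/3 (P = (-24 - 89)²/3 = (⅓)*(-113)² = (⅓)*12769 = 12769/3 ≈ 4256.3)
z = -199 (z = (7018 - 8254) + 1037 = -1236 + 1037 = -199)
z - P = -199 - 1*12769/3 = -199 - 12769/3 = -13366/3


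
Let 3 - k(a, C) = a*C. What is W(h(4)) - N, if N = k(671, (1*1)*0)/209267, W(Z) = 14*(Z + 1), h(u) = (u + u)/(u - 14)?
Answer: 2929723/1046335 ≈ 2.8000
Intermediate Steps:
h(u) = 2*u/(-14 + u) (h(u) = (2*u)/(-14 + u) = 2*u/(-14 + u))
W(Z) = 14 + 14*Z (W(Z) = 14*(1 + Z) = 14 + 14*Z)
k(a, C) = 3 - C*a (k(a, C) = 3 - a*C = 3 - C*a)
N = 3/209267 (N = (3 - 1*(1*1)*0*671)/209267 = (3 - 1*1*0*671)*(1/209267) = (3 - 1*0*671)*(1/209267) = (3 + 0)*(1/209267) = 3*(1/209267) = 3/209267 ≈ 1.4336e-5)
W(h(4)) - N = (14 + 14*(2*4/(-14 + 4))) - 1*3/209267 = (14 + 14*(2*4/(-10))) - 3/209267 = (14 + 14*(2*4*(-⅒))) - 3/209267 = (14 + 14*(-⅘)) - 3/209267 = (14 - 56/5) - 3/209267 = 14/5 - 3/209267 = 2929723/1046335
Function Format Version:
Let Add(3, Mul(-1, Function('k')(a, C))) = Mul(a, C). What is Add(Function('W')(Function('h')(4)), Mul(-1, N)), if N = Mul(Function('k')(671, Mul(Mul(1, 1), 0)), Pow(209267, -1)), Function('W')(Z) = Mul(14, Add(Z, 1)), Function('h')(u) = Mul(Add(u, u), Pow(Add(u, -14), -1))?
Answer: Rational(2929723, 1046335) ≈ 2.8000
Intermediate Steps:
Function('h')(u) = Mul(2, u, Pow(Add(-14, u), -1)) (Function('h')(u) = Mul(Mul(2, u), Pow(Add(-14, u), -1)) = Mul(2, u, Pow(Add(-14, u), -1)))
Function('W')(Z) = Add(14, Mul(14, Z)) (Function('W')(Z) = Mul(14, Add(1, Z)) = Add(14, Mul(14, Z)))
Function('k')(a, C) = Add(3, Mul(-1, C, a)) (Function('k')(a, C) = Add(3, Mul(-1, Mul(a, C))) = Add(3, Mul(-1, Mul(C, a))) = Add(3, Mul(-1, C, a)))
N = Rational(3, 209267) (N = Mul(Add(3, Mul(-1, Mul(Mul(1, 1), 0), 671)), Pow(209267, -1)) = Mul(Add(3, Mul(-1, Mul(1, 0), 671)), Rational(1, 209267)) = Mul(Add(3, Mul(-1, 0, 671)), Rational(1, 209267)) = Mul(Add(3, 0), Rational(1, 209267)) = Mul(3, Rational(1, 209267)) = Rational(3, 209267) ≈ 1.4336e-5)
Add(Function('W')(Function('h')(4)), Mul(-1, N)) = Add(Add(14, Mul(14, Mul(2, 4, Pow(Add(-14, 4), -1)))), Mul(-1, Rational(3, 209267))) = Add(Add(14, Mul(14, Mul(2, 4, Pow(-10, -1)))), Rational(-3, 209267)) = Add(Add(14, Mul(14, Mul(2, 4, Rational(-1, 10)))), Rational(-3, 209267)) = Add(Add(14, Mul(14, Rational(-4, 5))), Rational(-3, 209267)) = Add(Add(14, Rational(-56, 5)), Rational(-3, 209267)) = Add(Rational(14, 5), Rational(-3, 209267)) = Rational(2929723, 1046335)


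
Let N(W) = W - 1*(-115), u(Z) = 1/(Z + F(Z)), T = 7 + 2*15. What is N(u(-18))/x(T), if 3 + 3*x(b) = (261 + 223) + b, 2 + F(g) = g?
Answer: 13107/19684 ≈ 0.66587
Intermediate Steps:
T = 37 (T = 7 + 30 = 37)
F(g) = -2 + g
x(b) = 481/3 + b/3 (x(b) = -1 + ((261 + 223) + b)/3 = -1 + (484 + b)/3 = -1 + (484/3 + b/3) = 481/3 + b/3)
u(Z) = 1/(-2 + 2*Z) (u(Z) = 1/(Z + (-2 + Z)) = 1/(-2 + 2*Z))
N(W) = 115 + W (N(W) = W + 115 = 115 + W)
N(u(-18))/x(T) = (115 + 1/(2*(-1 - 18)))/(481/3 + (⅓)*37) = (115 + (½)/(-19))/(481/3 + 37/3) = (115 + (½)*(-1/19))/(518/3) = (115 - 1/38)*(3/518) = (4369/38)*(3/518) = 13107/19684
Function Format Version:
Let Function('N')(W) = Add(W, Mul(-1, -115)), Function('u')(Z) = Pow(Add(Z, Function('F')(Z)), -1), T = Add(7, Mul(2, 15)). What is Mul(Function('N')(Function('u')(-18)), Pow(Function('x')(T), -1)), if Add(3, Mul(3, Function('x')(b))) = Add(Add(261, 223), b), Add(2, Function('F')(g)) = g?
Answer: Rational(13107, 19684) ≈ 0.66587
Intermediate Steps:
T = 37 (T = Add(7, 30) = 37)
Function('F')(g) = Add(-2, g)
Function('x')(b) = Add(Rational(481, 3), Mul(Rational(1, 3), b)) (Function('x')(b) = Add(-1, Mul(Rational(1, 3), Add(Add(261, 223), b))) = Add(-1, Mul(Rational(1, 3), Add(484, b))) = Add(-1, Add(Rational(484, 3), Mul(Rational(1, 3), b))) = Add(Rational(481, 3), Mul(Rational(1, 3), b)))
Function('u')(Z) = Pow(Add(-2, Mul(2, Z)), -1) (Function('u')(Z) = Pow(Add(Z, Add(-2, Z)), -1) = Pow(Add(-2, Mul(2, Z)), -1))
Function('N')(W) = Add(115, W) (Function('N')(W) = Add(W, 115) = Add(115, W))
Mul(Function('N')(Function('u')(-18)), Pow(Function('x')(T), -1)) = Mul(Add(115, Mul(Rational(1, 2), Pow(Add(-1, -18), -1))), Pow(Add(Rational(481, 3), Mul(Rational(1, 3), 37)), -1)) = Mul(Add(115, Mul(Rational(1, 2), Pow(-19, -1))), Pow(Add(Rational(481, 3), Rational(37, 3)), -1)) = Mul(Add(115, Mul(Rational(1, 2), Rational(-1, 19))), Pow(Rational(518, 3), -1)) = Mul(Add(115, Rational(-1, 38)), Rational(3, 518)) = Mul(Rational(4369, 38), Rational(3, 518)) = Rational(13107, 19684)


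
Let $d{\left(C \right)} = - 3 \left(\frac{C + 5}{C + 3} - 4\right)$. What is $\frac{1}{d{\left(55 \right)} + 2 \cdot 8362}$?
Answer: $\frac{29}{485254} \approx 5.9763 \cdot 10^{-5}$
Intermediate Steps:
$d{\left(C \right)} = 12 - \frac{3 \left(5 + C\right)}{3 + C}$ ($d{\left(C \right)} = - 3 \left(\frac{5 + C}{3 + C} - 4\right) = - 3 \left(-4 + \frac{5 + C}{3 + C}\right) = 12 - \frac{3 \left(5 + C\right)}{3 + C}$)
$\frac{1}{d{\left(55 \right)} + 2 \cdot 8362} = \frac{1}{\frac{3 \left(7 + 3 \cdot 55\right)}{3 + 55} + 2 \cdot 8362} = \frac{1}{\frac{3 \left(7 + 165\right)}{58} + 16724} = \frac{1}{3 \cdot \frac{1}{58} \cdot 172 + 16724} = \frac{1}{\frac{258}{29} + 16724} = \frac{1}{\frac{485254}{29}} = \frac{29}{485254}$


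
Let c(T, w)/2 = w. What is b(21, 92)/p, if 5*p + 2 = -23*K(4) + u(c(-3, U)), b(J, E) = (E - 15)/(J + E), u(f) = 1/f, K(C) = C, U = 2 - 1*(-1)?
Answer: -2310/63619 ≈ -0.036310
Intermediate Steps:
U = 3 (U = 2 + 1 = 3)
c(T, w) = 2*w
b(J, E) = (-15 + E)/(E + J)
p = -563/30 (p = -2/5 + (-23*4 + 1/(2*3))/5 = -2/5 + (-92 + 1/6)/5 = -2/5 + (1/5)*(-551/6) = -2/5 - 551/30 = -563/30 ≈ -18.767)
b(21, 92)/p = ((-15 + 92)/(92 + 21))/(-563/30) = (77/113)*(-30/563) = -2310/63619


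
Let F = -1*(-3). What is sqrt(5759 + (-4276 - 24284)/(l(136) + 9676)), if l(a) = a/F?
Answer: sqrt(305984670659)/7291 ≈ 75.869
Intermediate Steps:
F = 3
l(a) = a/3
sqrt(5759 + (-4276 - 24284)/(l(136) + 9676)) = sqrt(5759 + (-4276 - 24284)/((1/3)*136 + 9676)) = sqrt(5759 - 28560/(136/3 + 9676)) = sqrt(5759 - 28560/29164/3) = sqrt(5759 - 28560*3/29164) = sqrt(5759 - 21420/7291) = sqrt(41967449/7291) = sqrt(305984670659)/7291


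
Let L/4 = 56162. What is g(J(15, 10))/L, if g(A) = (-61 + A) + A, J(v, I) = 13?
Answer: -35/224648 ≈ -0.00015580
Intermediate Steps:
L = 224648 (L = 4*56162 = 224648)
g(A) = -61 + 2*A
g(J(15, 10))/L = (-61 + 2*13)/224648 = (-61 + 26)*(1/224648) = -35*1/224648 = -35/224648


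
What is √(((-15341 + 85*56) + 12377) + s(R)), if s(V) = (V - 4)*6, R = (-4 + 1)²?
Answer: √1826 ≈ 42.732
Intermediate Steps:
R = 9 (R = (-3)² = 9)
s(V) = -24 + 6*V (s(V) = (-4 + V)*6 = -24 + 6*V)
√(((-15341 + 85*56) + 12377) + s(R)) = √(((-15341 + 85*56) + 12377) + (-24 + 6*9)) = √(((-15341 + 4760) + 12377) + (-24 + 54)) = √((-10581 + 12377) + 30) = √(1796 + 30) = √1826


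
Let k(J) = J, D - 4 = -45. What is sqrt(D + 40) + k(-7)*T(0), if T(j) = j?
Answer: I ≈ 1.0*I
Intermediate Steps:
D = -41 (D = 4 - 45 = -41)
sqrt(D + 40) + k(-7)*T(0) = sqrt(-41 + 40) - 7*0 = sqrt(-1) + 0 = I + 0 = I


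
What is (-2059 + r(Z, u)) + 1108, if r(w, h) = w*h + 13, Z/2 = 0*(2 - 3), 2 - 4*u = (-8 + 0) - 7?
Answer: -938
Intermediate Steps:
u = 17/4 (u = 1/2 - ((-8 + 0) - 7)/4 = 1/2 - (-8 - 7)/4 = 1/2 - 1/4*(-15) = 1/2 + 15/4 = 17/4 ≈ 4.2500)
Z = 0 (Z = 2*(0*(2 - 3)) = 2*(0*(-1)) = 2*0 = 0)
r(w, h) = 13 + h*w (r(w, h) = h*w + 13 = 13 + h*w)
(-2059 + r(Z, u)) + 1108 = (-2059 + (13 + (17/4)*0)) + 1108 = (-2059 + (13 + 0)) + 1108 = (-2059 + 13) + 1108 = -2046 + 1108 = -938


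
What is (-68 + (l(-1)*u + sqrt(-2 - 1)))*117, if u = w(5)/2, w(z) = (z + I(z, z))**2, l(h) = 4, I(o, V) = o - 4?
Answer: 468 + 117*I*sqrt(3) ≈ 468.0 + 202.65*I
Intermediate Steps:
I(o, V) = -4 + o
w(z) = (-4 + 2*z)**2 (w(z) = (z + (-4 + z))**2 = (-4 + 2*z)**2)
u = 18 (u = (4*(-2 + 5)**2)/2 = (4*3**2)*(1/2) = (4*9)*(1/2) = 36*(1/2) = 18)
(-68 + (l(-1)*u + sqrt(-2 - 1)))*117 = (-68 + (4*18 + sqrt(-2 - 1)))*117 = (-68 + (72 + sqrt(-3)))*117 = (-68 + (72 + I*sqrt(3)))*117 = (4 + I*sqrt(3))*117 = 468 + 117*I*sqrt(3)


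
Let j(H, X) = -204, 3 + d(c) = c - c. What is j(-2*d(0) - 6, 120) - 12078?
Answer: -12282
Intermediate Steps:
d(c) = -3 (d(c) = -3 + (c - c) = -3 + 0 = -3)
j(-2*d(0) - 6, 120) - 12078 = -204 - 12078 = -12282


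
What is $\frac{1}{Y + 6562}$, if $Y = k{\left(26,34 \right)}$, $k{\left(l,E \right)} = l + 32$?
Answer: $\frac{1}{6620} \approx 0.00015106$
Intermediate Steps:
$k{\left(l,E \right)} = 32 + l$
$Y = 58$ ($Y = 32 + 26 = 58$)
$\frac{1}{Y + 6562} = \frac{1}{58 + 6562} = \frac{1}{6620}$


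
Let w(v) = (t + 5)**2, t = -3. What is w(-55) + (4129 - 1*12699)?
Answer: -8566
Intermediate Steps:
w(v) = 4 (w(v) = (-3 + 5)**2 = 2**2 = 4)
w(-55) + (4129 - 1*12699) = 4 + (4129 - 1*12699) = 4 + (4129 - 12699) = 4 - 8570 = -8566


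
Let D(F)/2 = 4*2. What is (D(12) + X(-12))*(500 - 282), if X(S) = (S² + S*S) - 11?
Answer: 63874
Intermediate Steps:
X(S) = -11 + 2*S² (X(S) = (S² + S²) - 11 = 2*S² - 11 = -11 + 2*S²)
D(F) = 16 (D(F) = 2*(4*2) = 2*8 = 16)
(D(12) + X(-12))*(500 - 282) = (16 + (-11 + 2*(-12)²))*(500 - 282) = (16 + (-11 + 2*144))*218 = (16 + (-11 + 288))*218 = (16 + 277)*218 = 293*218 = 63874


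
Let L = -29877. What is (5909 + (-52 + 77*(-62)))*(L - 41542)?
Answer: -77346777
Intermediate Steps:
(5909 + (-52 + 77*(-62)))*(L - 41542) = (5909 + (-52 + 77*(-62)))*(-29877 - 41542) = (5909 + (-52 - 4774))*(-71419) = (5909 - 4826)*(-71419) = 1083*(-71419) = -77346777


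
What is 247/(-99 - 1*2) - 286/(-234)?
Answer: -1112/909 ≈ -1.2233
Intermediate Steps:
247/(-99 - 1*2) - 286/(-234) = 247/(-99 - 2) - 286*(-1/234) = 247/(-101) + 11/9 = 247*(-1/101) + 11/9 = -247/101 + 11/9 = -1112/909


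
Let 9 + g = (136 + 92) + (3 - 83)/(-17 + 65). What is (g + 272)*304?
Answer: 446272/3 ≈ 1.4876e+5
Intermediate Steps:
g = 652/3 (g = -9 + ((136 + 92) + (3 - 83)/(-17 + 65)) = -9 + (228 - 80/48) = -9 + (228 - 80*1/48) = -9 + (228 - 5/3) = -9 + 679/3 = 652/3 ≈ 217.33)
(g + 272)*304 = (652/3 + 272)*304 = (1468/3)*304 = 446272/3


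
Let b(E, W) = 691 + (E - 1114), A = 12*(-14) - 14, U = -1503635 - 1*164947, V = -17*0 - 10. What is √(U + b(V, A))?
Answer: I*√1669015 ≈ 1291.9*I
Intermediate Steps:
V = -10 (V = 0 - 10 = -10)
U = -1668582 (U = -1503635 - 164947 = -1668582)
A = -182 (A = -168 - 14 = -182)
b(E, W) = -423 + E (b(E, W) = 691 + (-1114 + E) = -423 + E)
√(U + b(V, A)) = √(-1668582 + (-423 - 10)) = √(-1668582 - 433) = √(-1669015) = I*√1669015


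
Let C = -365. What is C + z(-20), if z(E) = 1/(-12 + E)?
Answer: -11681/32 ≈ -365.03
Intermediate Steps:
C + z(-20) = -365 + 1/(-12 - 20) = -365 + 1/(-32) = -365 - 1/32 = -11681/32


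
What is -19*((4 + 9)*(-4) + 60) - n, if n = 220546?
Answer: -220698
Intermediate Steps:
-19*((4 + 9)*(-4) + 60) - n = -19*((4 + 9)*(-4) + 60) - 1*220546 = -19*(13*(-4) + 60) - 220546 = -19*(-52 + 60) - 220546 = -19*8 - 220546 = -152 - 220546 = -220698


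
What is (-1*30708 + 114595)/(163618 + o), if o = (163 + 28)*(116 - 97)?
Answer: 83887/167247 ≈ 0.50158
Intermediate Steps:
o = 3629 (o = 191*19 = 3629)
(-1*30708 + 114595)/(163618 + o) = (-1*30708 + 114595)/(163618 + 3629) = (-30708 + 114595)/167247 = 83887*(1/167247) = 83887/167247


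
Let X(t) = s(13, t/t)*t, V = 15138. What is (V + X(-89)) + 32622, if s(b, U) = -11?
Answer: 48739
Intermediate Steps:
X(t) = -11*t
(V + X(-89)) + 32622 = (15138 - 11*(-89)) + 32622 = (15138 + 979) + 32622 = 16117 + 32622 = 48739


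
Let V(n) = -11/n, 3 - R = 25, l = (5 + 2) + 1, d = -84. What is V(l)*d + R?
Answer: 187/2 ≈ 93.500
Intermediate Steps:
l = 8 (l = 7 + 1 = 8)
R = -22 (R = 3 - 1*25 = 3 - 25 = -22)
V(l)*d + R = -11/8*(-84) - 22 = 231/2 - 22 = 187/2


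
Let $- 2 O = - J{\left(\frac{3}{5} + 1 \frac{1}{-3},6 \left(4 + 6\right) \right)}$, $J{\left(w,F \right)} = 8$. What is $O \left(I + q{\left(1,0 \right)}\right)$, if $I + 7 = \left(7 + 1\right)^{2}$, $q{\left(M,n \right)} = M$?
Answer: $232$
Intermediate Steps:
$O = 4$ ($O = - \frac{\left(-1\right) 8}{2} = \left(- \frac{1}{2}\right) \left(-8\right) = 4$)
$I = 57$ ($I = -7 + \left(7 + 1\right)^{2} = -7 + 8^{2} = -7 + 64 = 57$)
$O \left(I + q{\left(1,0 \right)}\right) = 4 \left(57 + 1\right) = 4 \cdot 58 = 232$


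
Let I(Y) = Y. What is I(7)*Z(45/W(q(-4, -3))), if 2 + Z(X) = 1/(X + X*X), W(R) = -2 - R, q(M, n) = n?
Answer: -28973/2070 ≈ -13.997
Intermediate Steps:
Z(X) = -2 + 1/(X + X²) (Z(X) = -2 + 1/(X + X*X) = -2 + 1/(X + X²))
I(7)*Z(45/W(q(-4, -3))) = 7*((1 - 90/(-2 - 1*(-3)) - 2*2025/(-2 - 1*(-3))²)/(((45/(-2 - 1*(-3))))*(1 + 45/(-2 - 1*(-3))))) = 7*((1 - 90/(-2 + 3) - 2*2025/(-2 + 3)²)/(((45/(-2 + 3)))*(1 + 45/(-2 + 3)))) = 7*((1 - 90/1 - 2*(45/1)²)/(((45/1))*(1 + 45/1))) = 7*((1 - 90 - 2*(45*1)²)/(((45*1))*(1 + 45*1))) = 7*((1 - 2*45 - 2*45²)/(45*(1 + 45))) = 7*((1/45)*(1 - 90 - 2*2025)/46) = 7*((1/45)*(1/46)*(1 - 90 - 4050)) = 7*((1/45)*(1/46)*(-4139)) = 7*(-4139/2070) = -28973/2070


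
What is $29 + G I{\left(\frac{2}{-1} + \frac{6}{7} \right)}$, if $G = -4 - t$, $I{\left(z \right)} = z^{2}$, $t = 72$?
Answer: $- \frac{3443}{49} \approx -70.265$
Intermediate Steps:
$G = -76$ ($G = -4 - 72 = -76$)
$29 + G I{\left(\frac{2}{-1} + \frac{6}{7} \right)} = 29 - 76 \left(\frac{2}{-1} + \frac{6}{7}\right)^{2} = 29 - 76 \left(2 \left(-1\right) + 6 \cdot \frac{1}{7}\right)^{2} = 29 - 76 \left(-2 + \frac{6}{7}\right)^{2} = 29 - 76 \left(- \frac{8}{7}\right)^{2} = 29 - \frac{4864}{49} = - \frac{3443}{49}$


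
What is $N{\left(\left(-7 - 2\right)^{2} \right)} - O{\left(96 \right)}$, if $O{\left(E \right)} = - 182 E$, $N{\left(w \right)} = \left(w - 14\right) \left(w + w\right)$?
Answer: $28326$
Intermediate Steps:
$N{\left(w \right)} = 2 w \left(-14 + w\right)$ ($N{\left(w \right)} = \left(-14 + w\right) 2 w = 2 w \left(-14 + w\right)$)
$N{\left(\left(-7 - 2\right)^{2} \right)} - O{\left(96 \right)} = 2 \left(-7 - 2\right)^{2} \left(-14 + \left(-7 - 2\right)^{2}\right) - \left(-182\right) 96 = 2 \left(-9\right)^{2} \left(-14 + \left(-9\right)^{2}\right) - -17472 = 2 \cdot 81 \left(-14 + 81\right) + 17472 = 2 \cdot 81 \cdot 67 + 17472 = 10854 + 17472 = 28326$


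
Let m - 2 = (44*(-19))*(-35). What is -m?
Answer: -29262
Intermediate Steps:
m = 29262 (m = 2 + (44*(-19))*(-35) = 2 - 836*(-35) = 2 + 29260 = 29262)
-m = -1*29262 = -29262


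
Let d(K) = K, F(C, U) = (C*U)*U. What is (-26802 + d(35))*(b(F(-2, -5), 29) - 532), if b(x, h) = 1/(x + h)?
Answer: 299067691/21 ≈ 1.4241e+7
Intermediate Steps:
F(C, U) = C*U²
b(x, h) = 1/(h + x)
(-26802 + d(35))*(b(F(-2, -5), 29) - 532) = (-26802 + 35)*(1/(29 - 2*(-5)²) - 532) = -26767*(1/(29 - 2*25) - 532) = -26767*(1/(29 - 50) - 532) = -26767*(1/(-21) - 532) = -26767*(-1/21 - 532) = -26767*(-11173/21) = 299067691/21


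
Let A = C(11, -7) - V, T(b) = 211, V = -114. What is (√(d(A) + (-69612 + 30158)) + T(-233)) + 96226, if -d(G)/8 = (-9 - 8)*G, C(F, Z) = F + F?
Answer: 96437 + I*√20958 ≈ 96437.0 + 144.77*I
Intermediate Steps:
C(F, Z) = 2*F
A = 136 (A = 2*11 - 1*(-114) = 22 + 114 = 136)
d(G) = 136*G (d(G) = -8*(-9 - 8)*G = -(-136)*G = 136*G)
(√(d(A) + (-69612 + 30158)) + T(-233)) + 96226 = (√(136*136 + (-69612 + 30158)) + 211) + 96226 = (√(18496 - 39454) + 211) + 96226 = (√(-20958) + 211) + 96226 = (I*√20958 + 211) + 96226 = (211 + I*√20958) + 96226 = 96437 + I*√20958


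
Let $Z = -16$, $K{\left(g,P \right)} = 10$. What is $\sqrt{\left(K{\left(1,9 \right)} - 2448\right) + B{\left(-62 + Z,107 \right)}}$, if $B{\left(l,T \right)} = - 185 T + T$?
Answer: $i \sqrt{22126} \approx 148.75 i$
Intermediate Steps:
$B{\left(l,T \right)} = - 184 T$
$\sqrt{\left(K{\left(1,9 \right)} - 2448\right) + B{\left(-62 + Z,107 \right)}} = \sqrt{\left(10 - 2448\right) - 19688} = \sqrt{-2438 - 19688} = \sqrt{-22126} = i \sqrt{22126}$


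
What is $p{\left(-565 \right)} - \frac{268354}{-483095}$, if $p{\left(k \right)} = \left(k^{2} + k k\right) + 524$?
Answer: $\frac{308685412884}{483095} \approx 6.3897 \cdot 10^{5}$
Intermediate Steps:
$p{\left(k \right)} = 524 + 2 k^{2}$ ($p{\left(k \right)} = \left(k^{2} + k^{2}\right) + 524 = 2 k^{2} + 524 = 524 + 2 k^{2}$)
$p{\left(-565 \right)} - \frac{268354}{-483095} = \left(524 + 2 \left(-565\right)^{2}\right) - \frac{268354}{-483095} = \left(524 + 2 \cdot 319225\right) - 268354 \left(- \frac{1}{483095}\right) = \left(524 + 638450\right) - - \frac{268354}{483095} = 638974 + \frac{268354}{483095} = \frac{308685412884}{483095}$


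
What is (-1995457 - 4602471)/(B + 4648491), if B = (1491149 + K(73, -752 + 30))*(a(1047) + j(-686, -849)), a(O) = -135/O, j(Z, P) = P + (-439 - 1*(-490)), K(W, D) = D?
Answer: 1151338436/206765823105 ≈ 0.0055683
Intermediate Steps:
j(Z, P) = 51 + P (j(Z, P) = P + (-439 + 490) = P + 51 = 51 + P)
B = -415153969569/349 (B = (1491149 + (-752 + 30))*(-135/1047 + (51 - 849)) = (1491149 - 722)*(-135*1/1047 - 798) = 1490427*(-45/349 - 798) = 1490427*(-278547/349) = -415153969569/349 ≈ -1.1896e+9)
(-1995457 - 4602471)/(B + 4648491) = (-1995457 - 4602471)/(-415153969569/349 + 4648491) = -6597928/(-413531646210/349) = -6597928*(-349/413531646210) = 1151338436/206765823105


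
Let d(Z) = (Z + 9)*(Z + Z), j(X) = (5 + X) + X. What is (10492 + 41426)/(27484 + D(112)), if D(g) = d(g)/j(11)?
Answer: 700893/384586 ≈ 1.8225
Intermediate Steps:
j(X) = 5 + 2*X
d(Z) = 2*Z*(9 + Z) (d(Z) = (9 + Z)*(2*Z) = 2*Z*(9 + Z))
D(g) = 2*g*(9 + g)/27 (D(g) = (2*g*(9 + g))/(5 + 2*11) = (2*g*(9 + g))/(5 + 22) = (2*g*(9 + g))/27 = (2*g*(9 + g))*(1/27) = 2*g*(9 + g)/27)
(10492 + 41426)/(27484 + D(112)) = (10492 + 41426)/(27484 + (2/27)*112*(9 + 112)) = 51918/(27484 + (2/27)*112*121) = 51918/(27484 + 27104/27) = 51918/(769172/27) = 51918*(27/769172) = 700893/384586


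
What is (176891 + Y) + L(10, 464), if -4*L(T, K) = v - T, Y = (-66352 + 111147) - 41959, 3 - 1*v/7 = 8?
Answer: 718953/4 ≈ 1.7974e+5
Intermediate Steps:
v = -35 (v = 21 - 7*8 = 21 - 56 = -35)
Y = 2836 (Y = 44795 - 41959 = 2836)
L(T, K) = 35/4 + T/4 (L(T, K) = -(-35 - T)/4 = 35/4 + T/4)
(176891 + Y) + L(10, 464) = (176891 + 2836) + (35/4 + (¼)*10) = 179727 + (35/4 + 5/2) = 179727 + 45/4 = 718953/4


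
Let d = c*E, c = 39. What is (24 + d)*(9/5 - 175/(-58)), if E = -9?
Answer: -456819/290 ≈ -1575.2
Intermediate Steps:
d = -351 (d = 39*(-9) = -351)
(24 + d)*(9/5 - 175/(-58)) = (24 - 351)*(9/5 - 175/(-58)) = -327*(9*(⅕) - 175*(-1/58)) = -327*(9/5 + 175/58) = -327*1397/290 = -456819/290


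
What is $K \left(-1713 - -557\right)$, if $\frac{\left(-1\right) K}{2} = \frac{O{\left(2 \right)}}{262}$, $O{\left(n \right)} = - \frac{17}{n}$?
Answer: $- \frac{9826}{131} \approx -75.008$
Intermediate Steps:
$K = \frac{17}{262}$ ($K = - 2 \frac{\left(-17\right) \frac{1}{2}}{262} = - 2 \left(-17\right) \frac{1}{2} \cdot \frac{1}{262} = - 2 \left(\left(- \frac{17}{2}\right) \frac{1}{262}\right) = \left(-2\right) \left(- \frac{17}{524}\right) = \frac{17}{262} \approx 0.064885$)
$K \left(-1713 - -557\right) = \frac{17 \left(-1713 - -557\right)}{262} = \frac{17 \left(-1713 + 557\right)}{262} = \frac{17}{262} \left(-1156\right) = - \frac{9826}{131}$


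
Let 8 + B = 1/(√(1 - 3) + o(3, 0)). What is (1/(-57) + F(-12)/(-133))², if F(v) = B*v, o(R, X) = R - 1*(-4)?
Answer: (-3942791*I + 1197110*√2)/(159201*(-47*I + 14*√2)) ≈ 0.52847 + 0.0036376*I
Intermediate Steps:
o(R, X) = 4 + R (o(R, X) = R + 4 = 4 + R)
B = -8 + 1/(7 + I*√2) (B = -8 + 1/(√(1 - 3) + (4 + 3)) = -8 + 1/(√(-2) + 7) = -8 + 1/(I*√2 + 7) = -8 + 1/(7 + I*√2) ≈ -7.8627 - 0.02773*I)
F(v) = v*(-8*√2 + 55*I)/(√2 - 7*I) (F(v) = ((-8*√2 + 55*I)/(√2 - 7*I))*v = v*(-8*√2 + 55*I)/(√2 - 7*I))
(1/(-57) + F(-12)/(-133))² = (1/(-57) - 12*(-8*√2 + 55*I)/(√2 - 7*I)/(-133))² = (-1/57 - 12*(-8*√2 + 55*I)/(√2 - 7*I)*(-1/133))² = (-1/57 + 12*(-8*√2 + 55*I)/(133*(√2 - 7*I)))²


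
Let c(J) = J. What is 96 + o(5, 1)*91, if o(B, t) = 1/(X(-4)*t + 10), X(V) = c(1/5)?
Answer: 5351/51 ≈ 104.92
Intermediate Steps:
X(V) = 1/5
o(B, t) = 1/(10 + t/5) (o(B, t) = 1/(t/5 + 10) = 1/(10 + t/5))
96 + o(5, 1)*91 = 96 + (5/(50 + 1))*91 = 96 + (5/51)*91 = 96 + 455/51 = 5351/51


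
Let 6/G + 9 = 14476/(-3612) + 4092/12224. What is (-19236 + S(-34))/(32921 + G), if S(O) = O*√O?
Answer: -96103075236/164470983577 - 169864034*I*√34/164470983577 ≈ -0.58432 - 0.0060221*I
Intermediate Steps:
S(O) = O^(3/2)
G = -2365344/4996001 (G = 6/(-9 + (14476/(-3612) + 4092/12224)) = 6/(-9 + (14476*(-1/3612) + 4092*(1/12224))) = 6/(-9 + (-517/129 + 1023/3056)) = 6/(-9 - 1447985/394224) = 6/(-4996001/394224) = 6*(-394224/4996001) = -2365344/4996001 ≈ -0.47345)
(-19236 + S(-34))/(32921 + G) = (-19236 + (-34)^(3/2))/(32921 - 2365344/4996001) = (-19236 - 34*I*√34)/(164470983577/4996001) = (-19236 - 34*I*√34)*(4996001/164470983577) = -96103075236/164470983577 - 169864034*I*√34/164470983577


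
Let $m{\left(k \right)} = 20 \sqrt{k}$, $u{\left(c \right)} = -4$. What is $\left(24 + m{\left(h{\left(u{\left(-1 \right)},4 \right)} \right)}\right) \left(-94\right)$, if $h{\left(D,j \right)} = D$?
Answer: $-2256 - 3760 i \approx -2256.0 - 3760.0 i$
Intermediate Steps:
$\left(24 + m{\left(h{\left(u{\left(-1 \right)},4 \right)} \right)}\right) \left(-94\right) = \left(24 + 20 \sqrt{-4}\right) \left(-94\right) = \left(24 + 20 \cdot 2 i\right) \left(-94\right) = \left(24 + 40 i\right) \left(-94\right) = -2256 - 3760 i$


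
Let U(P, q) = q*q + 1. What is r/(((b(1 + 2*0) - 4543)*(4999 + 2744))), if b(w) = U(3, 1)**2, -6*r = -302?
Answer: -151/105436431 ≈ -1.4321e-6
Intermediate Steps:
r = 151/3 (r = -1/6*(-302) = 151/3 ≈ 50.333)
U(P, q) = 1 + q**2 (U(P, q) = q**2 + 1 = 1 + q**2)
b(w) = 4 (b(w) = (1 + 1**2)**2 = (1 + 1)**2 = 2**2 = 4)
r/(((b(1 + 2*0) - 4543)*(4999 + 2744))) = 151/(3*(((4 - 4543)*(4999 + 2744)))) = 151/(3*((-4539*7743))) = (151/3)/(-35145477) = (151/3)*(-1/35145477) = -151/105436431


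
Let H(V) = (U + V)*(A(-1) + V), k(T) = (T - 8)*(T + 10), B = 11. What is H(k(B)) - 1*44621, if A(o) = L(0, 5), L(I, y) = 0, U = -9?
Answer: -41219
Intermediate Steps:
A(o) = 0
k(T) = (-8 + T)*(10 + T)
H(V) = V*(-9 + V) (H(V) = (-9 + V)*(0 + V) = (-9 + V)*V = V*(-9 + V))
H(k(B)) - 1*44621 = (-80 + 11**2 + 2*11)*(-9 + (-80 + 11**2 + 2*11)) - 1*44621 = (-80 + 121 + 22)*(-9 + (-80 + 121 + 22)) - 44621 = 63*(-9 + 63) - 44621 = 63*54 - 44621 = 3402 - 44621 = -41219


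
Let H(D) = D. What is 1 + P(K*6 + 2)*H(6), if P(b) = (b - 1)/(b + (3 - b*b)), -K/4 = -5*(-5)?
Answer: 361793/358199 ≈ 1.0100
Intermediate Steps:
K = -100 (K = -(-20)*(-5) = -4*25 = -100)
P(b) = (-1 + b)/(3 + b - b**2) (P(b) = (-1 + b)/(b + (3 - b**2)) = (-1 + b)/(3 + b - b**2))
1 + P(K*6 + 2)*H(6) = 1 + ((-1 + (-100*6 + 2))/(3 + (-100*6 + 2) - (-100*6 + 2)**2))*6 = 1 + ((-1 + (-600 + 2))/(3 + (-600 + 2) - (-600 + 2)**2))*6 = 1 + ((-1 - 598)/(3 - 598 - 1*(-598)**2))*6 = 1 + (-599/(3 - 598 - 1*357604))*6 = 1 + (-599/(3 - 598 - 357604))*6 = 1 + (-599/(-358199))*6 = 1 - 1/358199*(-599)*6 = 1 + (599/358199)*6 = 1 + 3594/358199 = 361793/358199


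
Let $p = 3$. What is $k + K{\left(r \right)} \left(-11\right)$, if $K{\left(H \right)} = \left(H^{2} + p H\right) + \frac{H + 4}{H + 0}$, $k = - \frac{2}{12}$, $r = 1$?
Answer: $- \frac{595}{6} \approx -99.167$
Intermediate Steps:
$k = - \frac{1}{6}$ ($k = \left(-2\right) \frac{1}{12} = - \frac{1}{6} \approx -0.16667$)
$K{\left(H \right)} = H^{2} + 3 H + \frac{4 + H}{H}$ ($K{\left(H \right)} = \left(H^{2} + 3 H\right) + \frac{H + 4}{H + 0} = \left(H^{2} + 3 H\right) + \frac{4 + H}{H} = H^{2} + 3 H + \frac{4 + H}{H}$)
$k + K{\left(r \right)} \left(-11\right) = - \frac{1}{6} + \left(1 + 1^{2} + 3 \cdot 1 + \frac{4}{1}\right) \left(-11\right) = - \frac{1}{6} + \left(1 + 1 + 3 + 4 \cdot 1\right) \left(-11\right) = - \frac{1}{6} + \left(1 + 1 + 3 + 4\right) \left(-11\right) = - \frac{1}{6} + 9 \left(-11\right) = - \frac{1}{6} - 99 = - \frac{595}{6}$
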